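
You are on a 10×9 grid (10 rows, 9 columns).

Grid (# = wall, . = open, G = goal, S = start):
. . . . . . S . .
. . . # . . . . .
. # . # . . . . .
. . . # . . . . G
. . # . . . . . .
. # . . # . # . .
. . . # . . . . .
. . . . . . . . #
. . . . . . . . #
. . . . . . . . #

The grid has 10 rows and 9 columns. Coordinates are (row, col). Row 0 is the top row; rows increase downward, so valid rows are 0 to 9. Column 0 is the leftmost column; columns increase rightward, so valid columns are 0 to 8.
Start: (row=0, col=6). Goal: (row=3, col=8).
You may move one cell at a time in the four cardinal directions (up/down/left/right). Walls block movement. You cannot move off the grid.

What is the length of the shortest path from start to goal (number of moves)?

BFS from (row=0, col=6) until reaching (row=3, col=8):
  Distance 0: (row=0, col=6)
  Distance 1: (row=0, col=5), (row=0, col=7), (row=1, col=6)
  Distance 2: (row=0, col=4), (row=0, col=8), (row=1, col=5), (row=1, col=7), (row=2, col=6)
  Distance 3: (row=0, col=3), (row=1, col=4), (row=1, col=8), (row=2, col=5), (row=2, col=7), (row=3, col=6)
  Distance 4: (row=0, col=2), (row=2, col=4), (row=2, col=8), (row=3, col=5), (row=3, col=7), (row=4, col=6)
  Distance 5: (row=0, col=1), (row=1, col=2), (row=3, col=4), (row=3, col=8), (row=4, col=5), (row=4, col=7)  <- goal reached here
One shortest path (5 moves): (row=0, col=6) -> (row=0, col=7) -> (row=0, col=8) -> (row=1, col=8) -> (row=2, col=8) -> (row=3, col=8)

Answer: Shortest path length: 5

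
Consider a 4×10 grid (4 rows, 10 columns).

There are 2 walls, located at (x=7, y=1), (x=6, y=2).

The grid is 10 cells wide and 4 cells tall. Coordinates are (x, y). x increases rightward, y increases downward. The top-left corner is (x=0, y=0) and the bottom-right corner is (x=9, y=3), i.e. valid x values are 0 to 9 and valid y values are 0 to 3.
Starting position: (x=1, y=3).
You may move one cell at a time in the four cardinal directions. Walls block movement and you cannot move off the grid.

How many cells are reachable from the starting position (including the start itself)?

BFS flood-fill from (x=1, y=3):
  Distance 0: (x=1, y=3)
  Distance 1: (x=1, y=2), (x=0, y=3), (x=2, y=3)
  Distance 2: (x=1, y=1), (x=0, y=2), (x=2, y=2), (x=3, y=3)
  Distance 3: (x=1, y=0), (x=0, y=1), (x=2, y=1), (x=3, y=2), (x=4, y=3)
  Distance 4: (x=0, y=0), (x=2, y=0), (x=3, y=1), (x=4, y=2), (x=5, y=3)
  Distance 5: (x=3, y=0), (x=4, y=1), (x=5, y=2), (x=6, y=3)
  Distance 6: (x=4, y=0), (x=5, y=1), (x=7, y=3)
  Distance 7: (x=5, y=0), (x=6, y=1), (x=7, y=2), (x=8, y=3)
  Distance 8: (x=6, y=0), (x=8, y=2), (x=9, y=3)
  Distance 9: (x=7, y=0), (x=8, y=1), (x=9, y=2)
  Distance 10: (x=8, y=0), (x=9, y=1)
  Distance 11: (x=9, y=0)
Total reachable: 38 (grid has 38 open cells total)

Answer: Reachable cells: 38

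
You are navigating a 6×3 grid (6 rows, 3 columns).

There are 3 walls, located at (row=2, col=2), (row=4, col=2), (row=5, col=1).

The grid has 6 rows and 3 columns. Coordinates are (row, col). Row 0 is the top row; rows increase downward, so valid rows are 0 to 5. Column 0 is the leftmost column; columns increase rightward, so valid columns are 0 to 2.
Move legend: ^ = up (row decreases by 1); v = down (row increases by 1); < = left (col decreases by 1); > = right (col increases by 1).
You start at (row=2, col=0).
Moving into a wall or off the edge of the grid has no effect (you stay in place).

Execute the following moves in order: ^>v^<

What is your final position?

Start: (row=2, col=0)
  ^ (up): (row=2, col=0) -> (row=1, col=0)
  > (right): (row=1, col=0) -> (row=1, col=1)
  v (down): (row=1, col=1) -> (row=2, col=1)
  ^ (up): (row=2, col=1) -> (row=1, col=1)
  < (left): (row=1, col=1) -> (row=1, col=0)
Final: (row=1, col=0)

Answer: Final position: (row=1, col=0)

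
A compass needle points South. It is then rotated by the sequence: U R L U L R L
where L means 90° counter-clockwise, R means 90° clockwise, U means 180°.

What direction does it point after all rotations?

Answer: Final heading: East

Derivation:
Start: South
  U (U-turn (180°)) -> North
  R (right (90° clockwise)) -> East
  L (left (90° counter-clockwise)) -> North
  U (U-turn (180°)) -> South
  L (left (90° counter-clockwise)) -> East
  R (right (90° clockwise)) -> South
  L (left (90° counter-clockwise)) -> East
Final: East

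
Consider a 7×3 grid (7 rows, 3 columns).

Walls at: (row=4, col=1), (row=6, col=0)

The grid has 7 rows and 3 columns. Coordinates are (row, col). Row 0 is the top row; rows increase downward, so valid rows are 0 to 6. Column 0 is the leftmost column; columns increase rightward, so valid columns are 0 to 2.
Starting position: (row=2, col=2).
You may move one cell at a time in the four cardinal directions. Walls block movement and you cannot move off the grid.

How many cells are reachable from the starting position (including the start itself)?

Answer: Reachable cells: 19

Derivation:
BFS flood-fill from (row=2, col=2):
  Distance 0: (row=2, col=2)
  Distance 1: (row=1, col=2), (row=2, col=1), (row=3, col=2)
  Distance 2: (row=0, col=2), (row=1, col=1), (row=2, col=0), (row=3, col=1), (row=4, col=2)
  Distance 3: (row=0, col=1), (row=1, col=0), (row=3, col=0), (row=5, col=2)
  Distance 4: (row=0, col=0), (row=4, col=0), (row=5, col=1), (row=6, col=2)
  Distance 5: (row=5, col=0), (row=6, col=1)
Total reachable: 19 (grid has 19 open cells total)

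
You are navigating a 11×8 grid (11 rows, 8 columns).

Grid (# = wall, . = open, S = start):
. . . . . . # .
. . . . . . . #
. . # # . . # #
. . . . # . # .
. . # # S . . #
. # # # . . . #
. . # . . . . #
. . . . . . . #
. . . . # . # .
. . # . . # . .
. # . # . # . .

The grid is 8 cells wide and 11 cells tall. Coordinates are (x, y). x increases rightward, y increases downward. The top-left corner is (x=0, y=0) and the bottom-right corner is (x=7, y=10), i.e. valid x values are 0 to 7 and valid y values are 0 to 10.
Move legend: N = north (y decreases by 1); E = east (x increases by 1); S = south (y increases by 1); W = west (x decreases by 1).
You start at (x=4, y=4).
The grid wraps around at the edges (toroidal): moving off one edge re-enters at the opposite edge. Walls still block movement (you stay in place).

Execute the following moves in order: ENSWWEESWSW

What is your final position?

Start: (x=4, y=4)
  E (east): (x=4, y=4) -> (x=5, y=4)
  N (north): (x=5, y=4) -> (x=5, y=3)
  S (south): (x=5, y=3) -> (x=5, y=4)
  W (west): (x=5, y=4) -> (x=4, y=4)
  W (west): blocked, stay at (x=4, y=4)
  E (east): (x=4, y=4) -> (x=5, y=4)
  E (east): (x=5, y=4) -> (x=6, y=4)
  S (south): (x=6, y=4) -> (x=6, y=5)
  W (west): (x=6, y=5) -> (x=5, y=5)
  S (south): (x=5, y=5) -> (x=5, y=6)
  W (west): (x=5, y=6) -> (x=4, y=6)
Final: (x=4, y=6)

Answer: Final position: (x=4, y=6)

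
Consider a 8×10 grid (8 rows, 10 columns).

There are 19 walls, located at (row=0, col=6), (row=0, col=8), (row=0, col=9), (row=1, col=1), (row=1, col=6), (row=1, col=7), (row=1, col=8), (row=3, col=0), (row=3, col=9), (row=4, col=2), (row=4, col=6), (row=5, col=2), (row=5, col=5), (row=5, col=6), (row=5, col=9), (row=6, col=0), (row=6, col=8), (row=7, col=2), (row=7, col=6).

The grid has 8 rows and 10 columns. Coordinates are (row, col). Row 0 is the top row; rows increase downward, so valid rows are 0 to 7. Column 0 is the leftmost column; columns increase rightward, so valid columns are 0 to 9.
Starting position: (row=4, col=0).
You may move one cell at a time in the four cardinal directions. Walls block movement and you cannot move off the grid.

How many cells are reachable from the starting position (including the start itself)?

Answer: Reachable cells: 60

Derivation:
BFS flood-fill from (row=4, col=0):
  Distance 0: (row=4, col=0)
  Distance 1: (row=4, col=1), (row=5, col=0)
  Distance 2: (row=3, col=1), (row=5, col=1)
  Distance 3: (row=2, col=1), (row=3, col=2), (row=6, col=1)
  Distance 4: (row=2, col=0), (row=2, col=2), (row=3, col=3), (row=6, col=2), (row=7, col=1)
  Distance 5: (row=1, col=0), (row=1, col=2), (row=2, col=3), (row=3, col=4), (row=4, col=3), (row=6, col=3), (row=7, col=0)
  Distance 6: (row=0, col=0), (row=0, col=2), (row=1, col=3), (row=2, col=4), (row=3, col=5), (row=4, col=4), (row=5, col=3), (row=6, col=4), (row=7, col=3)
  Distance 7: (row=0, col=1), (row=0, col=3), (row=1, col=4), (row=2, col=5), (row=3, col=6), (row=4, col=5), (row=5, col=4), (row=6, col=5), (row=7, col=4)
  Distance 8: (row=0, col=4), (row=1, col=5), (row=2, col=6), (row=3, col=7), (row=6, col=6), (row=7, col=5)
  Distance 9: (row=0, col=5), (row=2, col=7), (row=3, col=8), (row=4, col=7), (row=6, col=7)
  Distance 10: (row=2, col=8), (row=4, col=8), (row=5, col=7), (row=7, col=7)
  Distance 11: (row=2, col=9), (row=4, col=9), (row=5, col=8), (row=7, col=8)
  Distance 12: (row=1, col=9), (row=7, col=9)
  Distance 13: (row=6, col=9)
Total reachable: 60 (grid has 61 open cells total)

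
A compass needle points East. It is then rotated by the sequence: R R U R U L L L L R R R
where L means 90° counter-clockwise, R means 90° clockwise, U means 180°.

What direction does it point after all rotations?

Answer: Final heading: West

Derivation:
Start: East
  R (right (90° clockwise)) -> South
  R (right (90° clockwise)) -> West
  U (U-turn (180°)) -> East
  R (right (90° clockwise)) -> South
  U (U-turn (180°)) -> North
  L (left (90° counter-clockwise)) -> West
  L (left (90° counter-clockwise)) -> South
  L (left (90° counter-clockwise)) -> East
  L (left (90° counter-clockwise)) -> North
  R (right (90° clockwise)) -> East
  R (right (90° clockwise)) -> South
  R (right (90° clockwise)) -> West
Final: West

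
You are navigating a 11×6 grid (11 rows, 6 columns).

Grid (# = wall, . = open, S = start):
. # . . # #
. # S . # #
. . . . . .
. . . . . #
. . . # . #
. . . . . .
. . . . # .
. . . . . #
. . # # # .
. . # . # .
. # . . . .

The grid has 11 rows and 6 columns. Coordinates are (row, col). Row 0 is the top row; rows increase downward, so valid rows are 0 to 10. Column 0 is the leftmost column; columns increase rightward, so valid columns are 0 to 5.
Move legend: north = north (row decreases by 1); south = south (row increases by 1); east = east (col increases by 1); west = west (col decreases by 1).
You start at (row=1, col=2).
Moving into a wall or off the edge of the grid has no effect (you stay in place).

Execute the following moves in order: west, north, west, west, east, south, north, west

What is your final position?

Start: (row=1, col=2)
  west (west): blocked, stay at (row=1, col=2)
  north (north): (row=1, col=2) -> (row=0, col=2)
  west (west): blocked, stay at (row=0, col=2)
  west (west): blocked, stay at (row=0, col=2)
  east (east): (row=0, col=2) -> (row=0, col=3)
  south (south): (row=0, col=3) -> (row=1, col=3)
  north (north): (row=1, col=3) -> (row=0, col=3)
  west (west): (row=0, col=3) -> (row=0, col=2)
Final: (row=0, col=2)

Answer: Final position: (row=0, col=2)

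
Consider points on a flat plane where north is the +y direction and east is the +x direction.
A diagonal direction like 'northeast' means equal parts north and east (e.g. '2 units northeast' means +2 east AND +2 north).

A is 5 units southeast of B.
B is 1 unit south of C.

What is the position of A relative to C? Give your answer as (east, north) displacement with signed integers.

Place C at the origin (east=0, north=0).
  B is 1 unit south of C: delta (east=+0, north=-1); B at (east=0, north=-1).
  A is 5 units southeast of B: delta (east=+5, north=-5); A at (east=5, north=-6).
Therefore A relative to C: (east=5, north=-6).

Answer: A is at (east=5, north=-6) relative to C.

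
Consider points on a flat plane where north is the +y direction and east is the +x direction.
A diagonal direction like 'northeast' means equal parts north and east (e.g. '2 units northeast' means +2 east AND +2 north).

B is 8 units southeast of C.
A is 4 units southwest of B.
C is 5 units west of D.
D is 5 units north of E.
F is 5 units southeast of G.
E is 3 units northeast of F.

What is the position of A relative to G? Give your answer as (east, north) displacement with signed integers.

Place G at the origin (east=0, north=0).
  F is 5 units southeast of G: delta (east=+5, north=-5); F at (east=5, north=-5).
  E is 3 units northeast of F: delta (east=+3, north=+3); E at (east=8, north=-2).
  D is 5 units north of E: delta (east=+0, north=+5); D at (east=8, north=3).
  C is 5 units west of D: delta (east=-5, north=+0); C at (east=3, north=3).
  B is 8 units southeast of C: delta (east=+8, north=-8); B at (east=11, north=-5).
  A is 4 units southwest of B: delta (east=-4, north=-4); A at (east=7, north=-9).
Therefore A relative to G: (east=7, north=-9).

Answer: A is at (east=7, north=-9) relative to G.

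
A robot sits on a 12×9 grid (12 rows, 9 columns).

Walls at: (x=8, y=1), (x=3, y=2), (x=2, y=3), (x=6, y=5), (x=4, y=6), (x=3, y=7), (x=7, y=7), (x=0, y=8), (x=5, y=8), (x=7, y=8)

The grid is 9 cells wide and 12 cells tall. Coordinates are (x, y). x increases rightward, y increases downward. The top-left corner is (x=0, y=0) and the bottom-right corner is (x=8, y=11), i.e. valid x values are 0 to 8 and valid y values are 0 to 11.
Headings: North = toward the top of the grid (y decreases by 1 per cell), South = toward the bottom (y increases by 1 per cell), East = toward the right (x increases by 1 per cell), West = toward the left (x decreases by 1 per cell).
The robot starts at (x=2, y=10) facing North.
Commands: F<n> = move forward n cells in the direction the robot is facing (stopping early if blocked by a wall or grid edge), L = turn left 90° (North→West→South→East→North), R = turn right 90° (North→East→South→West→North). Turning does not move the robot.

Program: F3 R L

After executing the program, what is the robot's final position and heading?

Answer: Final position: (x=2, y=7), facing North

Derivation:
Start: (x=2, y=10), facing North
  F3: move forward 3, now at (x=2, y=7)
  R: turn right, now facing East
  L: turn left, now facing North
Final: (x=2, y=7), facing North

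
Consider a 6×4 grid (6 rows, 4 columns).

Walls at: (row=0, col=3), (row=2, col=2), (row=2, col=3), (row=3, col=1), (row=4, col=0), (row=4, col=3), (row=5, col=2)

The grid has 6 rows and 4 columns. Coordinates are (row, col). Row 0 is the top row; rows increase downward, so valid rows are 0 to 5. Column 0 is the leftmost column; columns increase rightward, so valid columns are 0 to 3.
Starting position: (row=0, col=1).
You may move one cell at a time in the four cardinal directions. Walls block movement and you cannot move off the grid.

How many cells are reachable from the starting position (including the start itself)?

Answer: Reachable cells: 10

Derivation:
BFS flood-fill from (row=0, col=1):
  Distance 0: (row=0, col=1)
  Distance 1: (row=0, col=0), (row=0, col=2), (row=1, col=1)
  Distance 2: (row=1, col=0), (row=1, col=2), (row=2, col=1)
  Distance 3: (row=1, col=3), (row=2, col=0)
  Distance 4: (row=3, col=0)
Total reachable: 10 (grid has 17 open cells total)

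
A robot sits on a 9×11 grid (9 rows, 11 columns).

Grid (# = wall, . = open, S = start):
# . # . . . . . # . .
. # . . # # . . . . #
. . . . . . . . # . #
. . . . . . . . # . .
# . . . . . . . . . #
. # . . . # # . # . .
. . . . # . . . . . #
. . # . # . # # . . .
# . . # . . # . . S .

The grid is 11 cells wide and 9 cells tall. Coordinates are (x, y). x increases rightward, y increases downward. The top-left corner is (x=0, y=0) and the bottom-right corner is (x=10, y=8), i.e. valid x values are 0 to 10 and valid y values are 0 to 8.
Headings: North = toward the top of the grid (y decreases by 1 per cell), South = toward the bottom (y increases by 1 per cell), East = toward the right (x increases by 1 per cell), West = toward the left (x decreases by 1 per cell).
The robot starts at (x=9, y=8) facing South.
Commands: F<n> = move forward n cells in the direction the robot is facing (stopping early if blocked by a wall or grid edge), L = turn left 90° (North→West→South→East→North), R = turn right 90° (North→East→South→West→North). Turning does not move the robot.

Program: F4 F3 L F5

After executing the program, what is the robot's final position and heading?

Answer: Final position: (x=10, y=8), facing East

Derivation:
Start: (x=9, y=8), facing South
  F4: move forward 0/4 (blocked), now at (x=9, y=8)
  F3: move forward 0/3 (blocked), now at (x=9, y=8)
  L: turn left, now facing East
  F5: move forward 1/5 (blocked), now at (x=10, y=8)
Final: (x=10, y=8), facing East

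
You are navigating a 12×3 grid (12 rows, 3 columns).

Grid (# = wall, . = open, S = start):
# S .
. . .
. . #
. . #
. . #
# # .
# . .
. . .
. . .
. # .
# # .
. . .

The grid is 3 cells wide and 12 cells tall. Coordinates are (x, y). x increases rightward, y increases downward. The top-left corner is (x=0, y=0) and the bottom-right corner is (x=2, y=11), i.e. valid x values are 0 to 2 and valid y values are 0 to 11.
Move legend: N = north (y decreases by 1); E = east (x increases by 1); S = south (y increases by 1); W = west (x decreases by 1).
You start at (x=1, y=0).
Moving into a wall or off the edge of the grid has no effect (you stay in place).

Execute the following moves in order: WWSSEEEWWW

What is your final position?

Start: (x=1, y=0)
  W (west): blocked, stay at (x=1, y=0)
  W (west): blocked, stay at (x=1, y=0)
  S (south): (x=1, y=0) -> (x=1, y=1)
  S (south): (x=1, y=1) -> (x=1, y=2)
  [×3]E (east): blocked, stay at (x=1, y=2)
  W (west): (x=1, y=2) -> (x=0, y=2)
  W (west): blocked, stay at (x=0, y=2)
  W (west): blocked, stay at (x=0, y=2)
Final: (x=0, y=2)

Answer: Final position: (x=0, y=2)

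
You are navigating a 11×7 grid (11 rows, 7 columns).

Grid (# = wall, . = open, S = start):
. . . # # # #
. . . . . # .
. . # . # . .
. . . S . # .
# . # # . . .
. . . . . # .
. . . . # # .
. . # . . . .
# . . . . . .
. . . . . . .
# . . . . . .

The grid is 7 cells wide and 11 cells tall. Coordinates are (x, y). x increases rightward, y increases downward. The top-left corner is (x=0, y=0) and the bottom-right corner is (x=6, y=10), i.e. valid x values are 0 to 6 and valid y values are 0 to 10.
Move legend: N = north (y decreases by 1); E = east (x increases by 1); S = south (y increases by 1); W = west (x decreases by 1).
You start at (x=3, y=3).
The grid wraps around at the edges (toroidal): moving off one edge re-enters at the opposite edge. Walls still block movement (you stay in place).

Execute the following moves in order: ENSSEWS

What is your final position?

Answer: Final position: (x=3, y=6)

Derivation:
Start: (x=3, y=3)
  E (east): (x=3, y=3) -> (x=4, y=3)
  N (north): blocked, stay at (x=4, y=3)
  S (south): (x=4, y=3) -> (x=4, y=4)
  S (south): (x=4, y=4) -> (x=4, y=5)
  E (east): blocked, stay at (x=4, y=5)
  W (west): (x=4, y=5) -> (x=3, y=5)
  S (south): (x=3, y=5) -> (x=3, y=6)
Final: (x=3, y=6)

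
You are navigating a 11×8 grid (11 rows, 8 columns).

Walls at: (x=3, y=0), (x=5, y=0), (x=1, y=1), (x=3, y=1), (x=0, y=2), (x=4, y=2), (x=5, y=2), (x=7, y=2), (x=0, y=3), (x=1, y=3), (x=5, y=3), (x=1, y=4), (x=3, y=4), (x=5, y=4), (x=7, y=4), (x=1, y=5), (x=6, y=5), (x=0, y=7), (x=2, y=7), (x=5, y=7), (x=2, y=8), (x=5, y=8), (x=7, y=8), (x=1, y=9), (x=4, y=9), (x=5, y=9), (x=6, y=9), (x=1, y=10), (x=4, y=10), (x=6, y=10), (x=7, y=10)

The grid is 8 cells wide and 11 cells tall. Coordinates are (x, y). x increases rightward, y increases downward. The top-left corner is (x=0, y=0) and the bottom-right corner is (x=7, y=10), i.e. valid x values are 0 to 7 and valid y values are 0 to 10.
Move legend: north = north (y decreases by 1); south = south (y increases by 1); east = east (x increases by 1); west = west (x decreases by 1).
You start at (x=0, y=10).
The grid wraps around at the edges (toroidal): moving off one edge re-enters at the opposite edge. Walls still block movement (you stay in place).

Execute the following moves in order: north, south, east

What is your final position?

Answer: Final position: (x=0, y=10)

Derivation:
Start: (x=0, y=10)
  north (north): (x=0, y=10) -> (x=0, y=9)
  south (south): (x=0, y=9) -> (x=0, y=10)
  east (east): blocked, stay at (x=0, y=10)
Final: (x=0, y=10)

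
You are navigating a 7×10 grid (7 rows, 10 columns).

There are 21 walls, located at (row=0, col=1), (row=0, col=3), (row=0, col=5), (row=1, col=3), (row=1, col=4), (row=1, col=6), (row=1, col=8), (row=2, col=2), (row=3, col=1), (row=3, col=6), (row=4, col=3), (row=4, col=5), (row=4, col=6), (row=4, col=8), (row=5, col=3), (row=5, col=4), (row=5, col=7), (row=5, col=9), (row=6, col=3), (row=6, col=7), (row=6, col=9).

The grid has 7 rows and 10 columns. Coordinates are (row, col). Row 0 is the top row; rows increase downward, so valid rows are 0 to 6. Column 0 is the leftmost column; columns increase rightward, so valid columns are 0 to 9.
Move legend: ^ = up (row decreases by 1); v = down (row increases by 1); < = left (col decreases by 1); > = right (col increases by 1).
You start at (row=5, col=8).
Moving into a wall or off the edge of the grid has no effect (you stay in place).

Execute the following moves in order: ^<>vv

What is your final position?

Answer: Final position: (row=6, col=8)

Derivation:
Start: (row=5, col=8)
  ^ (up): blocked, stay at (row=5, col=8)
  < (left): blocked, stay at (row=5, col=8)
  > (right): blocked, stay at (row=5, col=8)
  v (down): (row=5, col=8) -> (row=6, col=8)
  v (down): blocked, stay at (row=6, col=8)
Final: (row=6, col=8)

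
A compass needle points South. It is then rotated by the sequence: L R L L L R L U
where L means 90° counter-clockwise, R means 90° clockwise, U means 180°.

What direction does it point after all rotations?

Start: South
  L (left (90° counter-clockwise)) -> East
  R (right (90° clockwise)) -> South
  L (left (90° counter-clockwise)) -> East
  L (left (90° counter-clockwise)) -> North
  L (left (90° counter-clockwise)) -> West
  R (right (90° clockwise)) -> North
  L (left (90° counter-clockwise)) -> West
  U (U-turn (180°)) -> East
Final: East

Answer: Final heading: East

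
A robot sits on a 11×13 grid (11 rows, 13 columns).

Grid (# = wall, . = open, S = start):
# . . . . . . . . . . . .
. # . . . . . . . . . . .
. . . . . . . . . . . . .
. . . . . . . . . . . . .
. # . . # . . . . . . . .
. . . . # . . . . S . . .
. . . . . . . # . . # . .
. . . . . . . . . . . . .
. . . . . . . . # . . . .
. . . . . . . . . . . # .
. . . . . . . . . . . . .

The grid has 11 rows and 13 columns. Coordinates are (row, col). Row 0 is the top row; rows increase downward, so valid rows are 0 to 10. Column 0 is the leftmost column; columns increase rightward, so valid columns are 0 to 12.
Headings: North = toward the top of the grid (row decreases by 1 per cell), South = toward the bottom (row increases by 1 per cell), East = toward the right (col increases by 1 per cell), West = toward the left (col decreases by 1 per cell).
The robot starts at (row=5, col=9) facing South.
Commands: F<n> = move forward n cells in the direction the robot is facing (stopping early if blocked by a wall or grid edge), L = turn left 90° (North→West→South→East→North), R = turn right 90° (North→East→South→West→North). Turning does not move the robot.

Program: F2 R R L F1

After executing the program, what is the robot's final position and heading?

Start: (row=5, col=9), facing South
  F2: move forward 2, now at (row=7, col=9)
  R: turn right, now facing West
  R: turn right, now facing North
  L: turn left, now facing West
  F1: move forward 1, now at (row=7, col=8)
Final: (row=7, col=8), facing West

Answer: Final position: (row=7, col=8), facing West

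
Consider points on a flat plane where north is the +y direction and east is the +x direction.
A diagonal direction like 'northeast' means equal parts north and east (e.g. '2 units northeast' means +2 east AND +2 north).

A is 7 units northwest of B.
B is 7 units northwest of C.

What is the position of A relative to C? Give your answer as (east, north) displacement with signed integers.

Answer: A is at (east=-14, north=14) relative to C.

Derivation:
Place C at the origin (east=0, north=0).
  B is 7 units northwest of C: delta (east=-7, north=+7); B at (east=-7, north=7).
  A is 7 units northwest of B: delta (east=-7, north=+7); A at (east=-14, north=14).
Therefore A relative to C: (east=-14, north=14).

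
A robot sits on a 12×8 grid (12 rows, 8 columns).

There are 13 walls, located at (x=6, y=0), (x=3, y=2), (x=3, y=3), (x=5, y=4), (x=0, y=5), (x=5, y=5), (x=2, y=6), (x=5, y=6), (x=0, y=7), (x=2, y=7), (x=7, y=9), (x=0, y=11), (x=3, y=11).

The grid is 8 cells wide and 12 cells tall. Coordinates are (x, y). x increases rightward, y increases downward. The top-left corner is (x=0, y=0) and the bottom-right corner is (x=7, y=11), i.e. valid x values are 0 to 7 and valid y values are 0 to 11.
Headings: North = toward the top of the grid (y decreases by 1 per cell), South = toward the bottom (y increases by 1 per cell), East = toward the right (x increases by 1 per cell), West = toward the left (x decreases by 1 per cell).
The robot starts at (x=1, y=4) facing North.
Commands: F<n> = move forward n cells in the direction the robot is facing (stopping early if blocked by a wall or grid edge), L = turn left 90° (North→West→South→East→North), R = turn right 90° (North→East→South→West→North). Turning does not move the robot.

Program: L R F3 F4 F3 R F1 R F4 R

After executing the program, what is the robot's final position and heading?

Start: (x=1, y=4), facing North
  L: turn left, now facing West
  R: turn right, now facing North
  F3: move forward 3, now at (x=1, y=1)
  F4: move forward 1/4 (blocked), now at (x=1, y=0)
  F3: move forward 0/3 (blocked), now at (x=1, y=0)
  R: turn right, now facing East
  F1: move forward 1, now at (x=2, y=0)
  R: turn right, now facing South
  F4: move forward 4, now at (x=2, y=4)
  R: turn right, now facing West
Final: (x=2, y=4), facing West

Answer: Final position: (x=2, y=4), facing West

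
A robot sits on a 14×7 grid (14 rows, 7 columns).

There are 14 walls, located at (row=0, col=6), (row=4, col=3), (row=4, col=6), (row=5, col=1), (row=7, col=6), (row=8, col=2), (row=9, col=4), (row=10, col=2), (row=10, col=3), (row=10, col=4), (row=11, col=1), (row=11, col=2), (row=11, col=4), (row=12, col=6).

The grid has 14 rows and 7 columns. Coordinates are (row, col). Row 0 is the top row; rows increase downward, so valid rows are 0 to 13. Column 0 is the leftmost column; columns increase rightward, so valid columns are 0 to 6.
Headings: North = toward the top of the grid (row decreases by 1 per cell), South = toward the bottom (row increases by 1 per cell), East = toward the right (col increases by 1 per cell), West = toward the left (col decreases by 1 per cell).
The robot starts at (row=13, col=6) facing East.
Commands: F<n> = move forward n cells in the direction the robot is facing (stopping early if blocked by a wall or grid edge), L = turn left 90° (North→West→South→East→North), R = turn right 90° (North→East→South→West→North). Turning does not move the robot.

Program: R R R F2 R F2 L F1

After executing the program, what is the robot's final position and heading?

Answer: Final position: (row=13, col=6), facing North

Derivation:
Start: (row=13, col=6), facing East
  R: turn right, now facing South
  R: turn right, now facing West
  R: turn right, now facing North
  F2: move forward 0/2 (blocked), now at (row=13, col=6)
  R: turn right, now facing East
  F2: move forward 0/2 (blocked), now at (row=13, col=6)
  L: turn left, now facing North
  F1: move forward 0/1 (blocked), now at (row=13, col=6)
Final: (row=13, col=6), facing North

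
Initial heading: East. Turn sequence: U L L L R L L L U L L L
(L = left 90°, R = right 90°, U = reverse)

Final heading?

Answer: Final heading: East

Derivation:
Start: East
  U (U-turn (180°)) -> West
  L (left (90° counter-clockwise)) -> South
  L (left (90° counter-clockwise)) -> East
  L (left (90° counter-clockwise)) -> North
  R (right (90° clockwise)) -> East
  L (left (90° counter-clockwise)) -> North
  L (left (90° counter-clockwise)) -> West
  L (left (90° counter-clockwise)) -> South
  U (U-turn (180°)) -> North
  L (left (90° counter-clockwise)) -> West
  L (left (90° counter-clockwise)) -> South
  L (left (90° counter-clockwise)) -> East
Final: East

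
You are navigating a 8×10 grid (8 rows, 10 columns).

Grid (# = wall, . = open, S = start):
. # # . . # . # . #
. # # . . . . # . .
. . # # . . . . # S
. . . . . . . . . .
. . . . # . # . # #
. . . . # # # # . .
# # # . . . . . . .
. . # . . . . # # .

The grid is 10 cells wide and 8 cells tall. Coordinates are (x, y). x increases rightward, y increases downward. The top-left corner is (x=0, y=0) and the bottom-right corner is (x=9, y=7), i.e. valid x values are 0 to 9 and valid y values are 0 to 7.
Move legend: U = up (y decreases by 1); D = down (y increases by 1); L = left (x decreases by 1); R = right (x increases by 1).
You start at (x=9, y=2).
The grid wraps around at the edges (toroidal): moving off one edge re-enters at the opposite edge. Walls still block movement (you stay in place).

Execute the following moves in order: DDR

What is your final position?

Answer: Final position: (x=0, y=3)

Derivation:
Start: (x=9, y=2)
  D (down): (x=9, y=2) -> (x=9, y=3)
  D (down): blocked, stay at (x=9, y=3)
  R (right): (x=9, y=3) -> (x=0, y=3)
Final: (x=0, y=3)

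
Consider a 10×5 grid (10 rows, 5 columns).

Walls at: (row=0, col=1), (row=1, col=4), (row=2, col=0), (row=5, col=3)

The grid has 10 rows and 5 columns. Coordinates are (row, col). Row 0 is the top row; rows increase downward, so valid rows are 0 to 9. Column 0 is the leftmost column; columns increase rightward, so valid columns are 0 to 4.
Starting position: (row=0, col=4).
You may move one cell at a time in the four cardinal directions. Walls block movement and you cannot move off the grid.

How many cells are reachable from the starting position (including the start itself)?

Answer: Reachable cells: 46

Derivation:
BFS flood-fill from (row=0, col=4):
  Distance 0: (row=0, col=4)
  Distance 1: (row=0, col=3)
  Distance 2: (row=0, col=2), (row=1, col=3)
  Distance 3: (row=1, col=2), (row=2, col=3)
  Distance 4: (row=1, col=1), (row=2, col=2), (row=2, col=4), (row=3, col=3)
  Distance 5: (row=1, col=0), (row=2, col=1), (row=3, col=2), (row=3, col=4), (row=4, col=3)
  Distance 6: (row=0, col=0), (row=3, col=1), (row=4, col=2), (row=4, col=4)
  Distance 7: (row=3, col=0), (row=4, col=1), (row=5, col=2), (row=5, col=4)
  Distance 8: (row=4, col=0), (row=5, col=1), (row=6, col=2), (row=6, col=4)
  Distance 9: (row=5, col=0), (row=6, col=1), (row=6, col=3), (row=7, col=2), (row=7, col=4)
  Distance 10: (row=6, col=0), (row=7, col=1), (row=7, col=3), (row=8, col=2), (row=8, col=4)
  Distance 11: (row=7, col=0), (row=8, col=1), (row=8, col=3), (row=9, col=2), (row=9, col=4)
  Distance 12: (row=8, col=0), (row=9, col=1), (row=9, col=3)
  Distance 13: (row=9, col=0)
Total reachable: 46 (grid has 46 open cells total)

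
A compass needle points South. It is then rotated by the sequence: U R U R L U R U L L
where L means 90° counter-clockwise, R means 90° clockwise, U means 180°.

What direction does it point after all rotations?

Answer: Final heading: South

Derivation:
Start: South
  U (U-turn (180°)) -> North
  R (right (90° clockwise)) -> East
  U (U-turn (180°)) -> West
  R (right (90° clockwise)) -> North
  L (left (90° counter-clockwise)) -> West
  U (U-turn (180°)) -> East
  R (right (90° clockwise)) -> South
  U (U-turn (180°)) -> North
  L (left (90° counter-clockwise)) -> West
  L (left (90° counter-clockwise)) -> South
Final: South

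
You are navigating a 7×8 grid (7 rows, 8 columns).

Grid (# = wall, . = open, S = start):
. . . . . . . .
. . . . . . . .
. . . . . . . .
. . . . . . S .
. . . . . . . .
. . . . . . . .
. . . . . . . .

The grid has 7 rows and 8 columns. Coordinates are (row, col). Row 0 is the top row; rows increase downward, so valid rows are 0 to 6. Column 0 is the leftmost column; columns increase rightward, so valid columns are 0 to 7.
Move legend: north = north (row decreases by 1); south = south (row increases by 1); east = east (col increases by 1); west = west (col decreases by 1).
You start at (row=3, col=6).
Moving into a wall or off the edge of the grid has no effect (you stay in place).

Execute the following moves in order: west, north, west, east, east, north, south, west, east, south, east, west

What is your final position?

Answer: Final position: (row=3, col=6)

Derivation:
Start: (row=3, col=6)
  west (west): (row=3, col=6) -> (row=3, col=5)
  north (north): (row=3, col=5) -> (row=2, col=5)
  west (west): (row=2, col=5) -> (row=2, col=4)
  east (east): (row=2, col=4) -> (row=2, col=5)
  east (east): (row=2, col=5) -> (row=2, col=6)
  north (north): (row=2, col=6) -> (row=1, col=6)
  south (south): (row=1, col=6) -> (row=2, col=6)
  west (west): (row=2, col=6) -> (row=2, col=5)
  east (east): (row=2, col=5) -> (row=2, col=6)
  south (south): (row=2, col=6) -> (row=3, col=6)
  east (east): (row=3, col=6) -> (row=3, col=7)
  west (west): (row=3, col=7) -> (row=3, col=6)
Final: (row=3, col=6)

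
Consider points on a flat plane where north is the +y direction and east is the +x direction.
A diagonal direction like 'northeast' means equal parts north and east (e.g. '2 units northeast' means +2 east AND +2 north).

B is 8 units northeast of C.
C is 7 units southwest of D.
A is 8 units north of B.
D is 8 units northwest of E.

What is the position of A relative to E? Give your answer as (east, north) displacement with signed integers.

Answer: A is at (east=-7, north=17) relative to E.

Derivation:
Place E at the origin (east=0, north=0).
  D is 8 units northwest of E: delta (east=-8, north=+8); D at (east=-8, north=8).
  C is 7 units southwest of D: delta (east=-7, north=-7); C at (east=-15, north=1).
  B is 8 units northeast of C: delta (east=+8, north=+8); B at (east=-7, north=9).
  A is 8 units north of B: delta (east=+0, north=+8); A at (east=-7, north=17).
Therefore A relative to E: (east=-7, north=17).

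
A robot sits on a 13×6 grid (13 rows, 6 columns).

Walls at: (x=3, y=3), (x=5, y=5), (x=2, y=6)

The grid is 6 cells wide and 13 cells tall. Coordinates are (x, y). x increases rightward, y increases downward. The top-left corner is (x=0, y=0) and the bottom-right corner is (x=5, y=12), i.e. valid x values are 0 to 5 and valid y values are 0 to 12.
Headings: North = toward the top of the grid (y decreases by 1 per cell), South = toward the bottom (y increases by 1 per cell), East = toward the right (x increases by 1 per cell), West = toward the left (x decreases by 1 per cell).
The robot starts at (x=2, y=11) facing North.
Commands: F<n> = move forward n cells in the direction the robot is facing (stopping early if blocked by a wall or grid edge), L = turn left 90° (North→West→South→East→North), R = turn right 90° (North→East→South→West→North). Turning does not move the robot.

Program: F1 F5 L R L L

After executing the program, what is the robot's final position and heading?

Answer: Final position: (x=2, y=7), facing South

Derivation:
Start: (x=2, y=11), facing North
  F1: move forward 1, now at (x=2, y=10)
  F5: move forward 3/5 (blocked), now at (x=2, y=7)
  L: turn left, now facing West
  R: turn right, now facing North
  L: turn left, now facing West
  L: turn left, now facing South
Final: (x=2, y=7), facing South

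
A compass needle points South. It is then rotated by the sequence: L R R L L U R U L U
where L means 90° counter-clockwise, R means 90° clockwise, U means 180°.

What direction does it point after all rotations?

Start: South
  L (left (90° counter-clockwise)) -> East
  R (right (90° clockwise)) -> South
  R (right (90° clockwise)) -> West
  L (left (90° counter-clockwise)) -> South
  L (left (90° counter-clockwise)) -> East
  U (U-turn (180°)) -> West
  R (right (90° clockwise)) -> North
  U (U-turn (180°)) -> South
  L (left (90° counter-clockwise)) -> East
  U (U-turn (180°)) -> West
Final: West

Answer: Final heading: West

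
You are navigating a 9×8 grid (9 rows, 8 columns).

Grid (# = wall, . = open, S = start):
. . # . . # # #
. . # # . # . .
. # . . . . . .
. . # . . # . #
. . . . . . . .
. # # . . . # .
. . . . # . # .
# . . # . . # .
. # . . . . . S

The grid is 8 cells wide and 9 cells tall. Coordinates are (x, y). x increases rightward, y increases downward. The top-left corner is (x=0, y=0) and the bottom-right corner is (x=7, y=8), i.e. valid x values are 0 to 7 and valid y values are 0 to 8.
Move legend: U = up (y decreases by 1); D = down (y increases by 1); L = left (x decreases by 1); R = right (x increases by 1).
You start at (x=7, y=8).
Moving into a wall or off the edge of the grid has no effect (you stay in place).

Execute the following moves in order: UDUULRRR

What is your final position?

Answer: Final position: (x=7, y=6)

Derivation:
Start: (x=7, y=8)
  U (up): (x=7, y=8) -> (x=7, y=7)
  D (down): (x=7, y=7) -> (x=7, y=8)
  U (up): (x=7, y=8) -> (x=7, y=7)
  U (up): (x=7, y=7) -> (x=7, y=6)
  L (left): blocked, stay at (x=7, y=6)
  [×3]R (right): blocked, stay at (x=7, y=6)
Final: (x=7, y=6)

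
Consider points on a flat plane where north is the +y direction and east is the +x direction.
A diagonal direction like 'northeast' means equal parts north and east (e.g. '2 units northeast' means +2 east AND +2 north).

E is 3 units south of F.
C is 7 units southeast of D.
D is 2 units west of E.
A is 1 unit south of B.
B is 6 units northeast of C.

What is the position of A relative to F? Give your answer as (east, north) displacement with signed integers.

Answer: A is at (east=11, north=-5) relative to F.

Derivation:
Place F at the origin (east=0, north=0).
  E is 3 units south of F: delta (east=+0, north=-3); E at (east=0, north=-3).
  D is 2 units west of E: delta (east=-2, north=+0); D at (east=-2, north=-3).
  C is 7 units southeast of D: delta (east=+7, north=-7); C at (east=5, north=-10).
  B is 6 units northeast of C: delta (east=+6, north=+6); B at (east=11, north=-4).
  A is 1 unit south of B: delta (east=+0, north=-1); A at (east=11, north=-5).
Therefore A relative to F: (east=11, north=-5).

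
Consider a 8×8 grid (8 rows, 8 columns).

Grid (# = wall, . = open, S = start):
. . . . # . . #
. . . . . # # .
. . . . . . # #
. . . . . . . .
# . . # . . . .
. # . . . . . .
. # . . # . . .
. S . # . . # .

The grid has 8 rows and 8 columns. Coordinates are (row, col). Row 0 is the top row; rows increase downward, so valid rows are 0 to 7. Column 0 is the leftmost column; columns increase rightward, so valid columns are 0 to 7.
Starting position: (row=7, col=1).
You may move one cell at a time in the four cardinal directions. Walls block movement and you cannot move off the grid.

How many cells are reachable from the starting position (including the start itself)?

BFS flood-fill from (row=7, col=1):
  Distance 0: (row=7, col=1)
  Distance 1: (row=7, col=0), (row=7, col=2)
  Distance 2: (row=6, col=0), (row=6, col=2)
  Distance 3: (row=5, col=0), (row=5, col=2), (row=6, col=3)
  Distance 4: (row=4, col=2), (row=5, col=3)
  Distance 5: (row=3, col=2), (row=4, col=1), (row=5, col=4)
  Distance 6: (row=2, col=2), (row=3, col=1), (row=3, col=3), (row=4, col=4), (row=5, col=5)
  Distance 7: (row=1, col=2), (row=2, col=1), (row=2, col=3), (row=3, col=0), (row=3, col=4), (row=4, col=5), (row=5, col=6), (row=6, col=5)
  Distance 8: (row=0, col=2), (row=1, col=1), (row=1, col=3), (row=2, col=0), (row=2, col=4), (row=3, col=5), (row=4, col=6), (row=5, col=7), (row=6, col=6), (row=7, col=5)
  Distance 9: (row=0, col=1), (row=0, col=3), (row=1, col=0), (row=1, col=4), (row=2, col=5), (row=3, col=6), (row=4, col=7), (row=6, col=7), (row=7, col=4)
  Distance 10: (row=0, col=0), (row=3, col=7), (row=7, col=7)
Total reachable: 48 (grid has 51 open cells total)

Answer: Reachable cells: 48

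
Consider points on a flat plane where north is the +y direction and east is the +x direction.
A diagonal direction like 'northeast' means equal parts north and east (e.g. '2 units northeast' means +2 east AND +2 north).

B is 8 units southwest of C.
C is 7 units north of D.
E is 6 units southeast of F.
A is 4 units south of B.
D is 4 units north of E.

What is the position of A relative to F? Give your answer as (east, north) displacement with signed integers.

Answer: A is at (east=-2, north=-7) relative to F.

Derivation:
Place F at the origin (east=0, north=0).
  E is 6 units southeast of F: delta (east=+6, north=-6); E at (east=6, north=-6).
  D is 4 units north of E: delta (east=+0, north=+4); D at (east=6, north=-2).
  C is 7 units north of D: delta (east=+0, north=+7); C at (east=6, north=5).
  B is 8 units southwest of C: delta (east=-8, north=-8); B at (east=-2, north=-3).
  A is 4 units south of B: delta (east=+0, north=-4); A at (east=-2, north=-7).
Therefore A relative to F: (east=-2, north=-7).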